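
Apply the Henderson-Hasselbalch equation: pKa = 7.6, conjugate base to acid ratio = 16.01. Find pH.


pH = pKa + log10([A-]/[HA])
pH = 7.6 + log10(16.01)
pH = 8.8044

8.8044


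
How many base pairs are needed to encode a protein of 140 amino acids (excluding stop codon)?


Each amino acid = 1 codon = 3 bp
bp = 140 * 3 = 420 bp

420 bp


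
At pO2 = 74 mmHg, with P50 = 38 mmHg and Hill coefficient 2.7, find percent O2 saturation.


Y = pO2^n / (P50^n + pO2^n)
Y = 74^2.7 / (38^2.7 + 74^2.7)
Y = 85.81%

85.81%


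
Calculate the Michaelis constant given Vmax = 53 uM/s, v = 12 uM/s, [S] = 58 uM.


Km = [S] * (Vmax - v) / v
Km = 58 * (53 - 12) / 12
Km = 198.1667 uM

198.1667 uM


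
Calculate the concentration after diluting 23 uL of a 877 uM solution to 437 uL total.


C2 = C1 * V1 / V2
C2 = 877 * 23 / 437
C2 = 46.1579 uM

46.1579 uM


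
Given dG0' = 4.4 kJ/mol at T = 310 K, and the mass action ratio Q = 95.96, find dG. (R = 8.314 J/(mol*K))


dG = dG0' + RT * ln(Q) / 1000
dG = 4.4 + 8.314 * 310 * ln(95.96) / 1000
dG = 16.1628 kJ/mol

16.1628 kJ/mol


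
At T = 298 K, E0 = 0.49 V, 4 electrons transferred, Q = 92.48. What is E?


E = E0 - (RT/nF) * ln(Q)
E = 0.49 - (8.314 * 298 / (4 * 96485)) * ln(92.48)
E = 0.4609 V

0.4609 V


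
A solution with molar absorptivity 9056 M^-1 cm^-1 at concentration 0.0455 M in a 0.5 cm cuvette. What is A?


A = epsilon * c * l
A = 9056 * 0.0455 * 0.5
A = 206.024

206.024


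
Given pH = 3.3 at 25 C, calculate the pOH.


pOH = 14 - pH
pOH = 14 - 3.3
pOH = 10.7

10.7


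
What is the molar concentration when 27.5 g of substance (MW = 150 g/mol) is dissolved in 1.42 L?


C = (mass / MW) / volume
C = (27.5 / 150) / 1.42
C = 0.1291 M

0.1291 M


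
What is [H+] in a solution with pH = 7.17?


[H+] = 10^(-pH)
[H+] = 10^(-7.17)
[H+] = 6.761e-08 M

6.761e-08 M


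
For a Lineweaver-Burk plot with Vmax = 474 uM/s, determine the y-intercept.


y-intercept = 1/Vmax
= 1/474
= 0.0021 s/uM

0.0021 s/uM


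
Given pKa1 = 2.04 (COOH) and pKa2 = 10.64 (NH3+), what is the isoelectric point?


pI = (pKa1 + pKa2) / 2
pI = (2.04 + 10.64) / 2
pI = 6.34

6.34


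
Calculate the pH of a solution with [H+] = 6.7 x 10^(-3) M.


pH = -log10([H+])
pH = -log10(6.7 x 10^(-3))
pH = 2.1739

2.1739


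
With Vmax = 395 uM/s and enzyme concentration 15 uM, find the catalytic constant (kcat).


kcat = Vmax / [E]t
kcat = 395 / 15
kcat = 26.3333 s^-1

26.3333 s^-1


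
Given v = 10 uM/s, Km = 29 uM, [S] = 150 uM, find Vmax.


Vmax = v * (Km + [S]) / [S]
Vmax = 10 * (29 + 150) / 150
Vmax = 11.9333 uM/s

11.9333 uM/s


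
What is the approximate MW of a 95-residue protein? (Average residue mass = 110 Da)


MW = n_residues * 110 Da
MW = 95 * 110
MW = 10450 Da

10450 Da


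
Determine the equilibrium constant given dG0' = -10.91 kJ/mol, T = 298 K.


Keq = exp(-dG0 * 1000 / (R * T))
Keq = exp(-(-10.91) * 1000 / (8.314 * 298))
Keq = 81.7368

81.7368


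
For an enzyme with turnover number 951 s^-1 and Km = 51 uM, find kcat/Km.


Catalytic efficiency = kcat / Km
= 951 / 51
= 18.6471 uM^-1*s^-1

18.6471 uM^-1*s^-1


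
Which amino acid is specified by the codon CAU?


Standard genetic code lookup.
Codon CAU -> His

His


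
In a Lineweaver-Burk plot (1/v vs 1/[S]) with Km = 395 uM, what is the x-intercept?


x-intercept = -1/Km
= -1/395
= -0.0025 1/uM

-0.0025 1/uM


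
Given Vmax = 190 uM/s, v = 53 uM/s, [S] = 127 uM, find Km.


Km = [S] * (Vmax - v) / v
Km = 127 * (190 - 53) / 53
Km = 328.283 uM

328.283 uM


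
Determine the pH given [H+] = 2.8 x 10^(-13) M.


pH = -log10([H+])
pH = -log10(2.8 x 10^(-13))
pH = 12.5528

12.5528


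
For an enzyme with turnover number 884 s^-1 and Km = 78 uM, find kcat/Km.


Catalytic efficiency = kcat / Km
= 884 / 78
= 11.3333 uM^-1*s^-1

11.3333 uM^-1*s^-1


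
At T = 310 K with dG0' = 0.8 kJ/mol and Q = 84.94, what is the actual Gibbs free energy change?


dG = dG0' + RT * ln(Q) / 1000
dG = 0.8 + 8.314 * 310 * ln(84.94) / 1000
dG = 12.2484 kJ/mol

12.2484 kJ/mol


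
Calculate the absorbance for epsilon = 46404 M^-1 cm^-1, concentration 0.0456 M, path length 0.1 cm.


A = epsilon * c * l
A = 46404 * 0.0456 * 0.1
A = 211.6022

211.6022


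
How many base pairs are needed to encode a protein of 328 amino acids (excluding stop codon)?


Each amino acid = 1 codon = 3 bp
bp = 328 * 3 = 984 bp

984 bp


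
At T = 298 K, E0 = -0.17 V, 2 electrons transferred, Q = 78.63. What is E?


E = E0 - (RT/nF) * ln(Q)
E = -0.17 - (8.314 * 298 / (2 * 96485)) * ln(78.63)
E = -0.226 V

-0.226 V


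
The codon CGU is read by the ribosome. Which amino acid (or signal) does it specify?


Standard genetic code lookup.
Codon CGU -> Arg

Arg


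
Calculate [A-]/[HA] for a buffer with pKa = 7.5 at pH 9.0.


[A-]/[HA] = 10^(pH - pKa)
= 10^(9.0 - 7.5)
= 31.6228

31.6228


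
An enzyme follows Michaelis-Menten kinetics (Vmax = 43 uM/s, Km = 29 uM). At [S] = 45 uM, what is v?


v = Vmax * [S] / (Km + [S])
v = 43 * 45 / (29 + 45)
v = 26.1486 uM/s

26.1486 uM/s


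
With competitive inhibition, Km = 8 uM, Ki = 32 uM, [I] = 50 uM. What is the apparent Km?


Km_app = Km * (1 + [I]/Ki)
Km_app = 8 * (1 + 50/32)
Km_app = 20.5 uM

20.5 uM


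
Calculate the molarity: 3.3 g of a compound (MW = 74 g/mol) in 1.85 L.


C = (mass / MW) / volume
C = (3.3 / 74) / 1.85
C = 0.0241 M

0.0241 M


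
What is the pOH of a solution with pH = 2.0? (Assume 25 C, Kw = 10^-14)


pOH = 14 - pH
pOH = 14 - 2.0
pOH = 12.0

12.0


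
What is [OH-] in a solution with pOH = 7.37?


[OH-] = 10^(-pOH)
[OH-] = 10^(-7.37)
[OH-] = 4.266e-08 M

4.266e-08 M


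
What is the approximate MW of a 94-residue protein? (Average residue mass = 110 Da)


MW = n_residues * 110 Da
MW = 94 * 110
MW = 10340 Da

10340 Da


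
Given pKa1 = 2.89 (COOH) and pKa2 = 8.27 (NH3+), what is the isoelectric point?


pI = (pKa1 + pKa2) / 2
pI = (2.89 + 8.27) / 2
pI = 5.58

5.58


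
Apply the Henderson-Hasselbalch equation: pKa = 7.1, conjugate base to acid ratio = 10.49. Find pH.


pH = pKa + log10([A-]/[HA])
pH = 7.1 + log10(10.49)
pH = 8.1208

8.1208


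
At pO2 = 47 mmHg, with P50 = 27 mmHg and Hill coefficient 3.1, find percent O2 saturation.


Y = pO2^n / (P50^n + pO2^n)
Y = 47^3.1 / (27^3.1 + 47^3.1)
Y = 84.79%

84.79%


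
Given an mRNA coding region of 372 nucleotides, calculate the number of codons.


codons = nucleotides / 3
codons = 372 / 3 = 124

124


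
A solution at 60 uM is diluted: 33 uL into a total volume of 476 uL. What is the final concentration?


C2 = C1 * V1 / V2
C2 = 60 * 33 / 476
C2 = 4.1597 uM

4.1597 uM


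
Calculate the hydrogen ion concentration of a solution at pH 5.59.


[H+] = 10^(-pH)
[H+] = 10^(-5.59)
[H+] = 2.570e-06 M

2.570e-06 M


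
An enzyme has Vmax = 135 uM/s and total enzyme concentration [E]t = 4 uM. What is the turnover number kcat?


kcat = Vmax / [E]t
kcat = 135 / 4
kcat = 33.75 s^-1

33.75 s^-1


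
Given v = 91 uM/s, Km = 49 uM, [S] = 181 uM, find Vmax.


Vmax = v * (Km + [S]) / [S]
Vmax = 91 * (49 + 181) / 181
Vmax = 115.6354 uM/s

115.6354 uM/s


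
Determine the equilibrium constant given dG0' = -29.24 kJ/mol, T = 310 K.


Keq = exp(-dG0 * 1000 / (R * T))
Keq = exp(-(-29.24) * 1000 / (8.314 * 310))
Keq = 84544.2333

84544.2333


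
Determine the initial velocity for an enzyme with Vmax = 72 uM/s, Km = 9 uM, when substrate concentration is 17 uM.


v = Vmax * [S] / (Km + [S])
v = 72 * 17 / (9 + 17)
v = 47.0769 uM/s

47.0769 uM/s


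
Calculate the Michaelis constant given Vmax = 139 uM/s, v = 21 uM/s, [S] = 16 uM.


Km = [S] * (Vmax - v) / v
Km = 16 * (139 - 21) / 21
Km = 89.9048 uM

89.9048 uM


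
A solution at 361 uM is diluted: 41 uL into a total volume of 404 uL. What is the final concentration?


C2 = C1 * V1 / V2
C2 = 361 * 41 / 404
C2 = 36.6361 uM

36.6361 uM


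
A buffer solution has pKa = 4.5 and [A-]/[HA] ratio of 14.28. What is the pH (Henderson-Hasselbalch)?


pH = pKa + log10([A-]/[HA])
pH = 4.5 + log10(14.28)
pH = 5.6547

5.6547


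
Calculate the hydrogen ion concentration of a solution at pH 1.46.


[H+] = 10^(-pH)
[H+] = 10^(-1.46)
[H+] = 0.0347 M

0.0347 M


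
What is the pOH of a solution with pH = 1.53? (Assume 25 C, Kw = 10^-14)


pOH = 14 - pH
pOH = 14 - 1.53
pOH = 12.47

12.47


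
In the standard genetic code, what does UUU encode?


Standard genetic code lookup.
Codon UUU -> Phe

Phe


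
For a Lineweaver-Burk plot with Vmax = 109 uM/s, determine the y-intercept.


y-intercept = 1/Vmax
= 1/109
= 0.0092 s/uM

0.0092 s/uM


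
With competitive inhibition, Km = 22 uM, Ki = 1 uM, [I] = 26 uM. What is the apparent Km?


Km_app = Km * (1 + [I]/Ki)
Km_app = 22 * (1 + 26/1)
Km_app = 594.0 uM

594.0 uM


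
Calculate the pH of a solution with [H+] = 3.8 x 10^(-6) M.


pH = -log10([H+])
pH = -log10(3.8 x 10^(-6))
pH = 5.4202

5.4202


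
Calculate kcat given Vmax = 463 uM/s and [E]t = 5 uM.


kcat = Vmax / [E]t
kcat = 463 / 5
kcat = 92.6 s^-1

92.6 s^-1


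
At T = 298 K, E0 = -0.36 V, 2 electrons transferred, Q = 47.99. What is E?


E = E0 - (RT/nF) * ln(Q)
E = -0.36 - (8.314 * 298 / (2 * 96485)) * ln(47.99)
E = -0.4097 V

-0.4097 V


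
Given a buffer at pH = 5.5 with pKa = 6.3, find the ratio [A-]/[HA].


[A-]/[HA] = 10^(pH - pKa)
= 10^(5.5 - 6.3)
= 0.1585

0.1585


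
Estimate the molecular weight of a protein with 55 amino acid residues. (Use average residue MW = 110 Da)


MW = n_residues * 110 Da
MW = 55 * 110
MW = 6050 Da

6050 Da


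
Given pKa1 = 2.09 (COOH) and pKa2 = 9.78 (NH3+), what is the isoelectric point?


pI = (pKa1 + pKa2) / 2
pI = (2.09 + 9.78) / 2
pI = 5.935

5.935


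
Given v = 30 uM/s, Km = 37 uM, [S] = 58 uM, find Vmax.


Vmax = v * (Km + [S]) / [S]
Vmax = 30 * (37 + 58) / 58
Vmax = 49.1379 uM/s

49.1379 uM/s


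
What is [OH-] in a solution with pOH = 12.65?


[OH-] = 10^(-pOH)
[OH-] = 10^(-12.65)
[OH-] = 2.239e-13 M

2.239e-13 M


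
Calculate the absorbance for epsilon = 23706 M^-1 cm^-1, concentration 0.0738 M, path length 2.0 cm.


A = epsilon * c * l
A = 23706 * 0.0738 * 2.0
A = 3499.0056

3499.0056


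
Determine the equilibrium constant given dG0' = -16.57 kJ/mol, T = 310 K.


Keq = exp(-dG0 * 1000 / (R * T))
Keq = exp(-(-16.57) * 1000 / (8.314 * 310))
Keq = 619.6217

619.6217


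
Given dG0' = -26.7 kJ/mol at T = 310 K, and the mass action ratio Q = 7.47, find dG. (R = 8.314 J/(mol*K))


dG = dG0' + RT * ln(Q) / 1000
dG = -26.7 + 8.314 * 310 * ln(7.47) / 1000
dG = -21.5172 kJ/mol

-21.5172 kJ/mol


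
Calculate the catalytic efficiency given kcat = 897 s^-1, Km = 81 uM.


Catalytic efficiency = kcat / Km
= 897 / 81
= 11.0741 uM^-1*s^-1

11.0741 uM^-1*s^-1


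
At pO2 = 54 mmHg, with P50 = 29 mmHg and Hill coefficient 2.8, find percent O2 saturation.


Y = pO2^n / (P50^n + pO2^n)
Y = 54^2.8 / (29^2.8 + 54^2.8)
Y = 85.08%

85.08%


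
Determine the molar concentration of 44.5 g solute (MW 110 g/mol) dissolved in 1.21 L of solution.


C = (mass / MW) / volume
C = (44.5 / 110) / 1.21
C = 0.3343 M

0.3343 M


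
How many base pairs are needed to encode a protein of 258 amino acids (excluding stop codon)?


Each amino acid = 1 codon = 3 bp
bp = 258 * 3 = 774 bp

774 bp


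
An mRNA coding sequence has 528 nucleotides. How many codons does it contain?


codons = nucleotides / 3
codons = 528 / 3 = 176

176


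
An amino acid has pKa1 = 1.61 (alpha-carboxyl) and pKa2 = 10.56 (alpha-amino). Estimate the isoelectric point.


pI = (pKa1 + pKa2) / 2
pI = (1.61 + 10.56) / 2
pI = 6.085

6.085


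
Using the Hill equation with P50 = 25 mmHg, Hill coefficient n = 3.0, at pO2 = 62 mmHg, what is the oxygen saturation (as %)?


Y = pO2^n / (P50^n + pO2^n)
Y = 62^3.0 / (25^3.0 + 62^3.0)
Y = 93.85%

93.85%


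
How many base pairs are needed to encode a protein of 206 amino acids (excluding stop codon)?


Each amino acid = 1 codon = 3 bp
bp = 206 * 3 = 618 bp

618 bp


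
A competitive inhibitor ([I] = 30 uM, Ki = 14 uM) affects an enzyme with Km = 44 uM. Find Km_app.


Km_app = Km * (1 + [I]/Ki)
Km_app = 44 * (1 + 30/14)
Km_app = 138.2857 uM

138.2857 uM


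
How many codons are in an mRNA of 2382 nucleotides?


codons = nucleotides / 3
codons = 2382 / 3 = 794

794


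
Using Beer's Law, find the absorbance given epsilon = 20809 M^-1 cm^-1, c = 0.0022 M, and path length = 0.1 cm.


A = epsilon * c * l
A = 20809 * 0.0022 * 0.1
A = 4.578

4.578


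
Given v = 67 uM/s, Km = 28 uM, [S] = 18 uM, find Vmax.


Vmax = v * (Km + [S]) / [S]
Vmax = 67 * (28 + 18) / 18
Vmax = 171.2222 uM/s

171.2222 uM/s


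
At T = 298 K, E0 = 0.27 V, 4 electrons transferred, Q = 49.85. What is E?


E = E0 - (RT/nF) * ln(Q)
E = 0.27 - (8.314 * 298 / (4 * 96485)) * ln(49.85)
E = 0.2449 V

0.2449 V


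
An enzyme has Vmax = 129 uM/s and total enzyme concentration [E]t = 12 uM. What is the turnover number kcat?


kcat = Vmax / [E]t
kcat = 129 / 12
kcat = 10.75 s^-1

10.75 s^-1


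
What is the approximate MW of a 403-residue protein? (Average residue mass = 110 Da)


MW = n_residues * 110 Da
MW = 403 * 110
MW = 44330 Da

44330 Da


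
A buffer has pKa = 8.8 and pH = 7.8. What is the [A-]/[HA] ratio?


[A-]/[HA] = 10^(pH - pKa)
= 10^(7.8 - 8.8)
= 0.1

0.1


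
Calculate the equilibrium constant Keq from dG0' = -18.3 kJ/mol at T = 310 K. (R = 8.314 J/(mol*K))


Keq = exp(-dG0 * 1000 / (R * T))
Keq = exp(-(-18.3) * 1000 / (8.314 * 310))
Keq = 1212.3838

1212.3838


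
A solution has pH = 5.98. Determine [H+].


[H+] = 10^(-pH)
[H+] = 10^(-5.98)
[H+] = 1.047e-06 M

1.047e-06 M


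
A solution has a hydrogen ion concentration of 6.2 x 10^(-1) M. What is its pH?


pH = -log10([H+])
pH = -log10(6.2 x 10^(-1))
pH = 0.2076

0.2076


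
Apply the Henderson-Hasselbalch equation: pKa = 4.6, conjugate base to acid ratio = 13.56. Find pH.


pH = pKa + log10([A-]/[HA])
pH = 4.6 + log10(13.56)
pH = 5.7323

5.7323


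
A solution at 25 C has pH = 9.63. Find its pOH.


pOH = 14 - pH
pOH = 14 - 9.63
pOH = 4.37

4.37


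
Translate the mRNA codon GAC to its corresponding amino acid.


Standard genetic code lookup.
Codon GAC -> Asp

Asp


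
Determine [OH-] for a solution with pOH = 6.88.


[OH-] = 10^(-pOH)
[OH-] = 10^(-6.88)
[OH-] = 1.318e-07 M

1.318e-07 M


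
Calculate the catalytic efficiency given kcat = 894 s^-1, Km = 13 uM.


Catalytic efficiency = kcat / Km
= 894 / 13
= 68.7692 uM^-1*s^-1

68.7692 uM^-1*s^-1


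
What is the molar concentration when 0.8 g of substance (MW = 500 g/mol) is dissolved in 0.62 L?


C = (mass / MW) / volume
C = (0.8 / 500) / 0.62
C = 0.0026 M

0.0026 M


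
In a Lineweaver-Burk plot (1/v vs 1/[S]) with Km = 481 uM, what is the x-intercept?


x-intercept = -1/Km
= -1/481
= -0.0021 1/uM

-0.0021 1/uM


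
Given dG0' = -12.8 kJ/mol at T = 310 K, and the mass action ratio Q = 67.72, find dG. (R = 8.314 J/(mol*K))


dG = dG0' + RT * ln(Q) / 1000
dG = -12.8 + 8.314 * 310 * ln(67.72) / 1000
dG = -1.9355 kJ/mol

-1.9355 kJ/mol


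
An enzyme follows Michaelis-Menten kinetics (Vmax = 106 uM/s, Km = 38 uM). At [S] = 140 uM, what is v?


v = Vmax * [S] / (Km + [S])
v = 106 * 140 / (38 + 140)
v = 83.3708 uM/s

83.3708 uM/s


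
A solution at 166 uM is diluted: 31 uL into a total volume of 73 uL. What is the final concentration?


C2 = C1 * V1 / V2
C2 = 166 * 31 / 73
C2 = 70.4932 uM

70.4932 uM


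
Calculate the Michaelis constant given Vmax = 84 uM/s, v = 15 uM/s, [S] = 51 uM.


Km = [S] * (Vmax - v) / v
Km = 51 * (84 - 15) / 15
Km = 234.6 uM

234.6 uM


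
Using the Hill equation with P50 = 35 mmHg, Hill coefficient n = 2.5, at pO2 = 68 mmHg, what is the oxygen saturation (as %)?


Y = pO2^n / (P50^n + pO2^n)
Y = 68^2.5 / (35^2.5 + 68^2.5)
Y = 84.03%

84.03%


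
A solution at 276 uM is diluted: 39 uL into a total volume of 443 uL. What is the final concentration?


C2 = C1 * V1 / V2
C2 = 276 * 39 / 443
C2 = 24.298 uM

24.298 uM


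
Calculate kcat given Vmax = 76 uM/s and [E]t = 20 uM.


kcat = Vmax / [E]t
kcat = 76 / 20
kcat = 3.8 s^-1

3.8 s^-1


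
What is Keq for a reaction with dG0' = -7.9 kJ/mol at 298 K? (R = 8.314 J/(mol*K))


Keq = exp(-dG0 * 1000 / (R * T))
Keq = exp(-(-7.9) * 1000 / (8.314 * 298))
Keq = 24.2546

24.2546


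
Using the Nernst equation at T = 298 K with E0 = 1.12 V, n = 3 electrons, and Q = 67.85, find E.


E = E0 - (RT/nF) * ln(Q)
E = 1.12 - (8.314 * 298 / (3 * 96485)) * ln(67.85)
E = 1.0839 V

1.0839 V


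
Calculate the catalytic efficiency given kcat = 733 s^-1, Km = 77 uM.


Catalytic efficiency = kcat / Km
= 733 / 77
= 9.5195 uM^-1*s^-1

9.5195 uM^-1*s^-1


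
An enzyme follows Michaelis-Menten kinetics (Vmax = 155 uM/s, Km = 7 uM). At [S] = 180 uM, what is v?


v = Vmax * [S] / (Km + [S])
v = 155 * 180 / (7 + 180)
v = 149.1979 uM/s

149.1979 uM/s


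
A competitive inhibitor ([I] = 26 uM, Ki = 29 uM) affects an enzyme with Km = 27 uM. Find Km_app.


Km_app = Km * (1 + [I]/Ki)
Km_app = 27 * (1 + 26/29)
Km_app = 51.2069 uM

51.2069 uM


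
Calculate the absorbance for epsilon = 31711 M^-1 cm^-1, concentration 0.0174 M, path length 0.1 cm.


A = epsilon * c * l
A = 31711 * 0.0174 * 0.1
A = 55.1771

55.1771


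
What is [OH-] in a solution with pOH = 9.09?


[OH-] = 10^(-pOH)
[OH-] = 10^(-9.09)
[OH-] = 8.128e-10 M

8.128e-10 M


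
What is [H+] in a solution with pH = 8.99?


[H+] = 10^(-pH)
[H+] = 10^(-8.99)
[H+] = 1.023e-09 M

1.023e-09 M


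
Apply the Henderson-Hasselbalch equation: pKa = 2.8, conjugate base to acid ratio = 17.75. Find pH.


pH = pKa + log10([A-]/[HA])
pH = 2.8 + log10(17.75)
pH = 4.0492

4.0492


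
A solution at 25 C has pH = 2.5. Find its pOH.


pOH = 14 - pH
pOH = 14 - 2.5
pOH = 11.5

11.5


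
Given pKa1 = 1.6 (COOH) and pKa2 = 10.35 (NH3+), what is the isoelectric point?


pI = (pKa1 + pKa2) / 2
pI = (1.6 + 10.35) / 2
pI = 5.975

5.975


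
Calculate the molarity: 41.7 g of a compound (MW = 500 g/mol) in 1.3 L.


C = (mass / MW) / volume
C = (41.7 / 500) / 1.3
C = 0.0642 M

0.0642 M


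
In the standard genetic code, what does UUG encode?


Standard genetic code lookup.
Codon UUG -> Leu

Leu


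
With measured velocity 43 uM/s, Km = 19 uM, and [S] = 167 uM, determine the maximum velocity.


Vmax = v * (Km + [S]) / [S]
Vmax = 43 * (19 + 167) / 167
Vmax = 47.8922 uM/s

47.8922 uM/s


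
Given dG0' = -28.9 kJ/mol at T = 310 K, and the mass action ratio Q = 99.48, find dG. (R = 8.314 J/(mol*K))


dG = dG0' + RT * ln(Q) / 1000
dG = -28.9 + 8.314 * 310 * ln(99.48) / 1000
dG = -17.0443 kJ/mol

-17.0443 kJ/mol


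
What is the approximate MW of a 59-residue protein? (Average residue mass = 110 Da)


MW = n_residues * 110 Da
MW = 59 * 110
MW = 6490 Da

6490 Da


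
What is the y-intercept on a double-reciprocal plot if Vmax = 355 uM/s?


y-intercept = 1/Vmax
= 1/355
= 0.0028 s/uM

0.0028 s/uM


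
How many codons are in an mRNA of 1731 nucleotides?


codons = nucleotides / 3
codons = 1731 / 3 = 577

577


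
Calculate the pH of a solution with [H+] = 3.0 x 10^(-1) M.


pH = -log10([H+])
pH = -log10(3.0 x 10^(-1))
pH = 0.5229

0.5229


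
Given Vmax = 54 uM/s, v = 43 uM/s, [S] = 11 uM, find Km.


Km = [S] * (Vmax - v) / v
Km = 11 * (54 - 43) / 43
Km = 2.814 uM

2.814 uM


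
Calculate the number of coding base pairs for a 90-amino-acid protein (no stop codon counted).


Each amino acid = 1 codon = 3 bp
bp = 90 * 3 = 270 bp

270 bp


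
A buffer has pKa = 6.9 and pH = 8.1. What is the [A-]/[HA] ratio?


[A-]/[HA] = 10^(pH - pKa)
= 10^(8.1 - 6.9)
= 15.8489

15.8489


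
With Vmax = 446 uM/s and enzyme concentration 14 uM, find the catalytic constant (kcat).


kcat = Vmax / [E]t
kcat = 446 / 14
kcat = 31.8571 s^-1

31.8571 s^-1


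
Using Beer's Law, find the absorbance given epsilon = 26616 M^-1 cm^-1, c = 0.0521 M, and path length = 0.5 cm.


A = epsilon * c * l
A = 26616 * 0.0521 * 0.5
A = 693.3468

693.3468


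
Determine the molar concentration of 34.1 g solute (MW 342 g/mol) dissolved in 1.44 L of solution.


C = (mass / MW) / volume
C = (34.1 / 342) / 1.44
C = 0.0692 M

0.0692 M


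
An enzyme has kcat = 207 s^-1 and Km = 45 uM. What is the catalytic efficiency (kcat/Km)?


Catalytic efficiency = kcat / Km
= 207 / 45
= 4.6 uM^-1*s^-1

4.6 uM^-1*s^-1


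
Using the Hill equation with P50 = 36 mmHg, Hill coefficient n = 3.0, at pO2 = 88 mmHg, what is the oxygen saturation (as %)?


Y = pO2^n / (P50^n + pO2^n)
Y = 88^3.0 / (36^3.0 + 88^3.0)
Y = 93.59%

93.59%


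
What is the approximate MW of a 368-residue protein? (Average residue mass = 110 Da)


MW = n_residues * 110 Da
MW = 368 * 110
MW = 40480 Da

40480 Da


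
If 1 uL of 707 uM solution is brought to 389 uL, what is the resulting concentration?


C2 = C1 * V1 / V2
C2 = 707 * 1 / 389
C2 = 1.8175 uM

1.8175 uM


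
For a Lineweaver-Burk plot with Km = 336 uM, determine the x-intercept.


x-intercept = -1/Km
= -1/336
= -0.003 1/uM

-0.003 1/uM


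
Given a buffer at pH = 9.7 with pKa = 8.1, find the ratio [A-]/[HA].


[A-]/[HA] = 10^(pH - pKa)
= 10^(9.7 - 8.1)
= 39.8107

39.8107


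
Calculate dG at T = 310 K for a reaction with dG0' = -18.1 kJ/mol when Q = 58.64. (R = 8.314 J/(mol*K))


dG = dG0' + RT * ln(Q) / 1000
dG = -18.1 + 8.314 * 310 * ln(58.64) / 1000
dG = -7.6066 kJ/mol

-7.6066 kJ/mol


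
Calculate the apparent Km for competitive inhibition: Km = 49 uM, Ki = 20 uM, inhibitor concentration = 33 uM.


Km_app = Km * (1 + [I]/Ki)
Km_app = 49 * (1 + 33/20)
Km_app = 129.85 uM

129.85 uM


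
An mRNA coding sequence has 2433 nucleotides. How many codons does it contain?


codons = nucleotides / 3
codons = 2433 / 3 = 811

811


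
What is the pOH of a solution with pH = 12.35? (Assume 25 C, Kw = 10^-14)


pOH = 14 - pH
pOH = 14 - 12.35
pOH = 1.65

1.65


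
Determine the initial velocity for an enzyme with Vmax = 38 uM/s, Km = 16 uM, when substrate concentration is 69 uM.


v = Vmax * [S] / (Km + [S])
v = 38 * 69 / (16 + 69)
v = 30.8471 uM/s

30.8471 uM/s


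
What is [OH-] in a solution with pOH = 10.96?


[OH-] = 10^(-pOH)
[OH-] = 10^(-10.96)
[OH-] = 1.096e-11 M

1.096e-11 M


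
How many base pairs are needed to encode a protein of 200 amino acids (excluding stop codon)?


Each amino acid = 1 codon = 3 bp
bp = 200 * 3 = 600 bp

600 bp


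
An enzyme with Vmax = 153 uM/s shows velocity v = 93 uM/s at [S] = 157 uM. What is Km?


Km = [S] * (Vmax - v) / v
Km = 157 * (153 - 93) / 93
Km = 101.2903 uM

101.2903 uM


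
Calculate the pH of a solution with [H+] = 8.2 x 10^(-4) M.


pH = -log10([H+])
pH = -log10(8.2 x 10^(-4))
pH = 3.0862

3.0862


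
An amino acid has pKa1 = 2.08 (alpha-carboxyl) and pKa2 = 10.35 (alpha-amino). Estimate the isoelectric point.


pI = (pKa1 + pKa2) / 2
pI = (2.08 + 10.35) / 2
pI = 6.215

6.215


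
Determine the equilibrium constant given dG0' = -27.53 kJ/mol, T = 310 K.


Keq = exp(-dG0 * 1000 / (R * T))
Keq = exp(-(-27.53) * 1000 / (8.314 * 310))
Keq = 43545.228

43545.228


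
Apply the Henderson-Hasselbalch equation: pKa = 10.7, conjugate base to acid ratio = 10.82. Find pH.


pH = pKa + log10([A-]/[HA])
pH = 10.7 + log10(10.82)
pH = 11.7342

11.7342


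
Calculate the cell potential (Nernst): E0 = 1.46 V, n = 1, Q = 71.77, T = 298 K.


E = E0 - (RT/nF) * ln(Q)
E = 1.46 - (8.314 * 298 / (1 * 96485)) * ln(71.77)
E = 1.3503 V

1.3503 V


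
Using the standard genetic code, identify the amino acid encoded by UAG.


Standard genetic code lookup.
Codon UAG -> Stop

Stop


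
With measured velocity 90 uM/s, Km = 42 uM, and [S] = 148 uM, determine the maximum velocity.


Vmax = v * (Km + [S]) / [S]
Vmax = 90 * (42 + 148) / 148
Vmax = 115.5405 uM/s

115.5405 uM/s


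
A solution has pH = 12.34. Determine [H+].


[H+] = 10^(-pH)
[H+] = 10^(-12.34)
[H+] = 4.571e-13 M

4.571e-13 M


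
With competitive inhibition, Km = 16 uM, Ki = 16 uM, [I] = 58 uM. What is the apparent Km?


Km_app = Km * (1 + [I]/Ki)
Km_app = 16 * (1 + 58/16)
Km_app = 74.0 uM

74.0 uM


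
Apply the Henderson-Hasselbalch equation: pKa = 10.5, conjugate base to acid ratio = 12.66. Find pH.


pH = pKa + log10([A-]/[HA])
pH = 10.5 + log10(12.66)
pH = 11.6024

11.6024


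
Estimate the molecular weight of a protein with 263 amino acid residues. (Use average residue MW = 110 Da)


MW = n_residues * 110 Da
MW = 263 * 110
MW = 28930 Da

28930 Da


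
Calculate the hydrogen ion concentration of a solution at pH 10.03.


[H+] = 10^(-pH)
[H+] = 10^(-10.03)
[H+] = 9.333e-11 M

9.333e-11 M


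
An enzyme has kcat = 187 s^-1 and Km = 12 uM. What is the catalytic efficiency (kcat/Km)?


Catalytic efficiency = kcat / Km
= 187 / 12
= 15.5833 uM^-1*s^-1

15.5833 uM^-1*s^-1


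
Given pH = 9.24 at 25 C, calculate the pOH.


pOH = 14 - pH
pOH = 14 - 9.24
pOH = 4.76

4.76


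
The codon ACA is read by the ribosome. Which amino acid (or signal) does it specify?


Standard genetic code lookup.
Codon ACA -> Thr

Thr


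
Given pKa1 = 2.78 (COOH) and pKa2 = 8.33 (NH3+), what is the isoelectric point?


pI = (pKa1 + pKa2) / 2
pI = (2.78 + 8.33) / 2
pI = 5.555

5.555


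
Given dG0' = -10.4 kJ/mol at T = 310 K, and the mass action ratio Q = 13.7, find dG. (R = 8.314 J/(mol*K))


dG = dG0' + RT * ln(Q) / 1000
dG = -10.4 + 8.314 * 310 * ln(13.7) / 1000
dG = -3.6541 kJ/mol

-3.6541 kJ/mol


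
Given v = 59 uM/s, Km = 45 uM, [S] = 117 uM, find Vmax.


Vmax = v * (Km + [S]) / [S]
Vmax = 59 * (45 + 117) / 117
Vmax = 81.6923 uM/s

81.6923 uM/s


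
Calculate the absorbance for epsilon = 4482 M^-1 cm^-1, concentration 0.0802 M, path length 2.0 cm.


A = epsilon * c * l
A = 4482 * 0.0802 * 2.0
A = 718.9128

718.9128


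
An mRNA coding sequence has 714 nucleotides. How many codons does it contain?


codons = nucleotides / 3
codons = 714 / 3 = 238

238


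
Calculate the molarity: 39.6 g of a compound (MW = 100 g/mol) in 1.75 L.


C = (mass / MW) / volume
C = (39.6 / 100) / 1.75
C = 0.2263 M

0.2263 M


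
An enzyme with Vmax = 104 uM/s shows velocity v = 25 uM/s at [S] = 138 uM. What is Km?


Km = [S] * (Vmax - v) / v
Km = 138 * (104 - 25) / 25
Km = 436.08 uM

436.08 uM


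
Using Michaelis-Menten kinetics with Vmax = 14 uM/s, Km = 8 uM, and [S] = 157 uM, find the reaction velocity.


v = Vmax * [S] / (Km + [S])
v = 14 * 157 / (8 + 157)
v = 13.3212 uM/s

13.3212 uM/s


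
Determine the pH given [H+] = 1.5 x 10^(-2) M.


pH = -log10([H+])
pH = -log10(1.5 x 10^(-2))
pH = 1.8239

1.8239


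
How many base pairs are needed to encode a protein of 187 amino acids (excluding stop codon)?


Each amino acid = 1 codon = 3 bp
bp = 187 * 3 = 561 bp

561 bp


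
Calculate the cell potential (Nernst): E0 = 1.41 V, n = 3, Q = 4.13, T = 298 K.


E = E0 - (RT/nF) * ln(Q)
E = 1.41 - (8.314 * 298 / (3 * 96485)) * ln(4.13)
E = 1.3979 V

1.3979 V


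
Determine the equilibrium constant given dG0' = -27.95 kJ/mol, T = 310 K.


Keq = exp(-dG0 * 1000 / (R * T))
Keq = exp(-(-27.95) * 1000 / (8.314 * 310))
Keq = 51252.2148

51252.2148


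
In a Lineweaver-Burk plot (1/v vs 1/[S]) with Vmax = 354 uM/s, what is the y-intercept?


y-intercept = 1/Vmax
= 1/354
= 0.0028 s/uM

0.0028 s/uM


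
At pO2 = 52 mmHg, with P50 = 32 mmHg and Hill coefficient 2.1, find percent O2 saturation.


Y = pO2^n / (P50^n + pO2^n)
Y = 52^2.1 / (32^2.1 + 52^2.1)
Y = 73.49%

73.49%


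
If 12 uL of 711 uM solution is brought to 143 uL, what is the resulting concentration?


C2 = C1 * V1 / V2
C2 = 711 * 12 / 143
C2 = 59.6643 uM

59.6643 uM


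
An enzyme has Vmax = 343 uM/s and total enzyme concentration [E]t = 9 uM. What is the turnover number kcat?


kcat = Vmax / [E]t
kcat = 343 / 9
kcat = 38.1111 s^-1

38.1111 s^-1


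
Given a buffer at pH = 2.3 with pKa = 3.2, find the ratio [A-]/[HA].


[A-]/[HA] = 10^(pH - pKa)
= 10^(2.3 - 3.2)
= 0.1259

0.1259


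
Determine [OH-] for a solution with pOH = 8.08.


[OH-] = 10^(-pOH)
[OH-] = 10^(-8.08)
[OH-] = 8.318e-09 M

8.318e-09 M


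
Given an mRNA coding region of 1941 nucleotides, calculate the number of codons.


codons = nucleotides / 3
codons = 1941 / 3 = 647

647


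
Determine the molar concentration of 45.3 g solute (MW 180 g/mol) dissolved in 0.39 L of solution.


C = (mass / MW) / volume
C = (45.3 / 180) / 0.39
C = 0.6453 M

0.6453 M


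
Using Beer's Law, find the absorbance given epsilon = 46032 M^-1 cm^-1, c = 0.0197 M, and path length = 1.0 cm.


A = epsilon * c * l
A = 46032 * 0.0197 * 1.0
A = 906.8304

906.8304


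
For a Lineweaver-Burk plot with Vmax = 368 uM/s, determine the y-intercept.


y-intercept = 1/Vmax
= 1/368
= 0.0027 s/uM

0.0027 s/uM


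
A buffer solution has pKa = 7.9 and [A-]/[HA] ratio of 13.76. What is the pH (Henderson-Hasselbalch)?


pH = pKa + log10([A-]/[HA])
pH = 7.9 + log10(13.76)
pH = 9.0386

9.0386


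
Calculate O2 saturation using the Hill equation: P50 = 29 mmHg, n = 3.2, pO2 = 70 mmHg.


Y = pO2^n / (P50^n + pO2^n)
Y = 70^3.2 / (29^3.2 + 70^3.2)
Y = 94.37%

94.37%


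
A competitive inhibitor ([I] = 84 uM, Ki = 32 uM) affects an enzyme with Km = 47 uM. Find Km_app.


Km_app = Km * (1 + [I]/Ki)
Km_app = 47 * (1 + 84/32)
Km_app = 170.375 uM

170.375 uM


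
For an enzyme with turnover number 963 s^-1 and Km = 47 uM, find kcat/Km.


Catalytic efficiency = kcat / Km
= 963 / 47
= 20.4894 uM^-1*s^-1

20.4894 uM^-1*s^-1


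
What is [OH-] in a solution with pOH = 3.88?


[OH-] = 10^(-pOH)
[OH-] = 10^(-3.88)
[OH-] = 1.318e-04 M

1.318e-04 M


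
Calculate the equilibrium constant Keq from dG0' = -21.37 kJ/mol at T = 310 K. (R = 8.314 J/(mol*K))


Keq = exp(-dG0 * 1000 / (R * T))
Keq = exp(-(-21.37) * 1000 / (8.314 * 310))
Keq = 3989.7918

3989.7918


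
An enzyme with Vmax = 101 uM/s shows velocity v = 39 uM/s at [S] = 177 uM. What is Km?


Km = [S] * (Vmax - v) / v
Km = 177 * (101 - 39) / 39
Km = 281.3846 uM

281.3846 uM


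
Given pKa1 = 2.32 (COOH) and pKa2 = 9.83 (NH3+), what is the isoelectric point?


pI = (pKa1 + pKa2) / 2
pI = (2.32 + 9.83) / 2
pI = 6.075

6.075


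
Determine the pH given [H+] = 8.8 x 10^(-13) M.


pH = -log10([H+])
pH = -log10(8.8 x 10^(-13))
pH = 12.0555

12.0555


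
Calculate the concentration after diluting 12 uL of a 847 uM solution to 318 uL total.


C2 = C1 * V1 / V2
C2 = 847 * 12 / 318
C2 = 31.9623 uM

31.9623 uM


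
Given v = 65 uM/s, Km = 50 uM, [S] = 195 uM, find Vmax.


Vmax = v * (Km + [S]) / [S]
Vmax = 65 * (50 + 195) / 195
Vmax = 81.6667 uM/s

81.6667 uM/s


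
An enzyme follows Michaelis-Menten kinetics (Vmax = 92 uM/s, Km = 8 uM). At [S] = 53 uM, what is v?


v = Vmax * [S] / (Km + [S])
v = 92 * 53 / (8 + 53)
v = 79.9344 uM/s

79.9344 uM/s


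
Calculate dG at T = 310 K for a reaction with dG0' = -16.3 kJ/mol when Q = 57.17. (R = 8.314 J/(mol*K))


dG = dG0' + RT * ln(Q) / 1000
dG = -16.3 + 8.314 * 310 * ln(57.17) / 1000
dG = -5.872 kJ/mol

-5.872 kJ/mol


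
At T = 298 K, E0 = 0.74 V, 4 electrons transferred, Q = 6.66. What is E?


E = E0 - (RT/nF) * ln(Q)
E = 0.74 - (8.314 * 298 / (4 * 96485)) * ln(6.66)
E = 0.7278 V

0.7278 V


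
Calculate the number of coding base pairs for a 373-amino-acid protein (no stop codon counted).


Each amino acid = 1 codon = 3 bp
bp = 373 * 3 = 1119 bp

1119 bp


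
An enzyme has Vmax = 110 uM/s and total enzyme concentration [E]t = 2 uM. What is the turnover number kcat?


kcat = Vmax / [E]t
kcat = 110 / 2
kcat = 55.0 s^-1

55.0 s^-1


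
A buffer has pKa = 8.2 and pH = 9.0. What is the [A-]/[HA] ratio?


[A-]/[HA] = 10^(pH - pKa)
= 10^(9.0 - 8.2)
= 6.3096

6.3096


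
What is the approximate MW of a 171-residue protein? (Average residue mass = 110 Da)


MW = n_residues * 110 Da
MW = 171 * 110
MW = 18810 Da

18810 Da


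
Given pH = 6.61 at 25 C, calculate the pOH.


pOH = 14 - pH
pOH = 14 - 6.61
pOH = 7.39

7.39


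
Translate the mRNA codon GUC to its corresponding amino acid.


Standard genetic code lookup.
Codon GUC -> Val

Val


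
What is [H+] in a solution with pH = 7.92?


[H+] = 10^(-pH)
[H+] = 10^(-7.92)
[H+] = 1.202e-08 M

1.202e-08 M


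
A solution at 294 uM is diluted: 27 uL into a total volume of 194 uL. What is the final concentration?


C2 = C1 * V1 / V2
C2 = 294 * 27 / 194
C2 = 40.9175 uM

40.9175 uM


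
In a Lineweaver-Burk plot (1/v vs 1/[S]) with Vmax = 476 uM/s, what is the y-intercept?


y-intercept = 1/Vmax
= 1/476
= 0.0021 s/uM

0.0021 s/uM


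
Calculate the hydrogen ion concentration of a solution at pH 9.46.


[H+] = 10^(-pH)
[H+] = 10^(-9.46)
[H+] = 3.467e-10 M

3.467e-10 M


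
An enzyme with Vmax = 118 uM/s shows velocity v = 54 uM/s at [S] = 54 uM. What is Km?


Km = [S] * (Vmax - v) / v
Km = 54 * (118 - 54) / 54
Km = 64.0 uM

64.0 uM


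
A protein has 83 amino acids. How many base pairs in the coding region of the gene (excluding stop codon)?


Each amino acid = 1 codon = 3 bp
bp = 83 * 3 = 249 bp

249 bp


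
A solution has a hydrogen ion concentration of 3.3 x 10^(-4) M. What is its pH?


pH = -log10([H+])
pH = -log10(3.3 x 10^(-4))
pH = 3.4815

3.4815


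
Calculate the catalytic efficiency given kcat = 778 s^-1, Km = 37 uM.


Catalytic efficiency = kcat / Km
= 778 / 37
= 21.027 uM^-1*s^-1

21.027 uM^-1*s^-1


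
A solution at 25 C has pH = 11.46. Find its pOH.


pOH = 14 - pH
pOH = 14 - 11.46
pOH = 2.54

2.54


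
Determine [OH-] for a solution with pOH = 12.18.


[OH-] = 10^(-pOH)
[OH-] = 10^(-12.18)
[OH-] = 6.607e-13 M

6.607e-13 M


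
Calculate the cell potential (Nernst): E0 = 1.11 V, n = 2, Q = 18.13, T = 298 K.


E = E0 - (RT/nF) * ln(Q)
E = 1.11 - (8.314 * 298 / (2 * 96485)) * ln(18.13)
E = 1.0728 V

1.0728 V


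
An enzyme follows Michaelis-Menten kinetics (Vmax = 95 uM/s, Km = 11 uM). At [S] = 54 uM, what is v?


v = Vmax * [S] / (Km + [S])
v = 95 * 54 / (11 + 54)
v = 78.9231 uM/s

78.9231 uM/s


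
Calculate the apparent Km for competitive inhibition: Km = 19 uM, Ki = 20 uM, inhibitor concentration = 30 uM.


Km_app = Km * (1 + [I]/Ki)
Km_app = 19 * (1 + 30/20)
Km_app = 47.5 uM

47.5 uM


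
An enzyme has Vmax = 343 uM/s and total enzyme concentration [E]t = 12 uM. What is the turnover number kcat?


kcat = Vmax / [E]t
kcat = 343 / 12
kcat = 28.5833 s^-1

28.5833 s^-1


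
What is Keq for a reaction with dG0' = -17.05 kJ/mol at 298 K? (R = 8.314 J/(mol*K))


Keq = exp(-dG0 * 1000 / (R * T))
Keq = exp(-(-17.05) * 1000 / (8.314 * 298))
Keq = 974.3177

974.3177


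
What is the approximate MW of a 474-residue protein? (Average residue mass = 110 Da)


MW = n_residues * 110 Da
MW = 474 * 110
MW = 52140 Da

52140 Da


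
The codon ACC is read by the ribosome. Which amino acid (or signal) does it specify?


Standard genetic code lookup.
Codon ACC -> Thr

Thr


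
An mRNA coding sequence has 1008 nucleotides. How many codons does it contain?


codons = nucleotides / 3
codons = 1008 / 3 = 336

336


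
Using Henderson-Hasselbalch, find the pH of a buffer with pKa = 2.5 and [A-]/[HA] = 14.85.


pH = pKa + log10([A-]/[HA])
pH = 2.5 + log10(14.85)
pH = 3.6717

3.6717


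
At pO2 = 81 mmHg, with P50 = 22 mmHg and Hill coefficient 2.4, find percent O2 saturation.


Y = pO2^n / (P50^n + pO2^n)
Y = 81^2.4 / (22^2.4 + 81^2.4)
Y = 95.8%

95.8%


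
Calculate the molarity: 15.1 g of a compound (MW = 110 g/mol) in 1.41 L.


C = (mass / MW) / volume
C = (15.1 / 110) / 1.41
C = 0.0974 M

0.0974 M


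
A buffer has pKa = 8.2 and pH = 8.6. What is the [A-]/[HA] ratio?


[A-]/[HA] = 10^(pH - pKa)
= 10^(8.6 - 8.2)
= 2.5119

2.5119


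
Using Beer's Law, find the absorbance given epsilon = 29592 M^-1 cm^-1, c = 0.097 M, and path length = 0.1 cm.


A = epsilon * c * l
A = 29592 * 0.097 * 0.1
A = 287.0424

287.0424


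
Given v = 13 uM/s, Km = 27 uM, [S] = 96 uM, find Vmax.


Vmax = v * (Km + [S]) / [S]
Vmax = 13 * (27 + 96) / 96
Vmax = 16.6562 uM/s

16.6562 uM/s


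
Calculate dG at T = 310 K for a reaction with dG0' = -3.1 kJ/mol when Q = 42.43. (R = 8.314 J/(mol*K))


dG = dG0' + RT * ln(Q) / 1000
dG = -3.1 + 8.314 * 310 * ln(42.43) / 1000
dG = 6.5595 kJ/mol

6.5595 kJ/mol


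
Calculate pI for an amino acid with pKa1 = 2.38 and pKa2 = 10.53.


pI = (pKa1 + pKa2) / 2
pI = (2.38 + 10.53) / 2
pI = 6.455

6.455


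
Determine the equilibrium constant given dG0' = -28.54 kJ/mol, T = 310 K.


Keq = exp(-dG0 * 1000 / (R * T))
Keq = exp(-(-28.54) * 1000 / (8.314 * 310))
Keq = 64436.2923

64436.2923


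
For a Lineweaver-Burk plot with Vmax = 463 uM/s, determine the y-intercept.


y-intercept = 1/Vmax
= 1/463
= 0.0022 s/uM

0.0022 s/uM


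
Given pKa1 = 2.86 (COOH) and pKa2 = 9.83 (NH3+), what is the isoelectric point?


pI = (pKa1 + pKa2) / 2
pI = (2.86 + 9.83) / 2
pI = 6.345

6.345


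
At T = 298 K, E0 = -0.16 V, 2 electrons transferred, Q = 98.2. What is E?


E = E0 - (RT/nF) * ln(Q)
E = -0.16 - (8.314 * 298 / (2 * 96485)) * ln(98.2)
E = -0.2189 V

-0.2189 V


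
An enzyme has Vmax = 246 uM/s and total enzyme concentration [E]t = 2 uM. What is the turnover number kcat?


kcat = Vmax / [E]t
kcat = 246 / 2
kcat = 123.0 s^-1

123.0 s^-1


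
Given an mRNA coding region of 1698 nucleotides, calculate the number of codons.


codons = nucleotides / 3
codons = 1698 / 3 = 566

566


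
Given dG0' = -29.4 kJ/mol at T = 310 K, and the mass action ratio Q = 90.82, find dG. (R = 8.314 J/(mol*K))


dG = dG0' + RT * ln(Q) / 1000
dG = -29.4 + 8.314 * 310 * ln(90.82) / 1000
dG = -17.7791 kJ/mol

-17.7791 kJ/mol


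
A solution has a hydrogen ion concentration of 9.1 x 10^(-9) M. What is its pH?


pH = -log10([H+])
pH = -log10(9.1 x 10^(-9))
pH = 8.041

8.041


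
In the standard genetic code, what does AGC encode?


Standard genetic code lookup.
Codon AGC -> Ser

Ser


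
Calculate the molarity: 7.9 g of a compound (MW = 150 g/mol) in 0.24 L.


C = (mass / MW) / volume
C = (7.9 / 150) / 0.24
C = 0.2194 M

0.2194 M


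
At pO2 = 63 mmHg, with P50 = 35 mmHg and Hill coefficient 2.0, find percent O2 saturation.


Y = pO2^n / (P50^n + pO2^n)
Y = 63^2.0 / (35^2.0 + 63^2.0)
Y = 76.42%

76.42%


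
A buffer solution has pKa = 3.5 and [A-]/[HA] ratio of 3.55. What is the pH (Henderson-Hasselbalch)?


pH = pKa + log10([A-]/[HA])
pH = 3.5 + log10(3.55)
pH = 4.0502

4.0502


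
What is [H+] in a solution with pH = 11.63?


[H+] = 10^(-pH)
[H+] = 10^(-11.63)
[H+] = 2.344e-12 M

2.344e-12 M


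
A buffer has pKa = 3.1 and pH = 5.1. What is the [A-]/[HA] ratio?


[A-]/[HA] = 10^(pH - pKa)
= 10^(5.1 - 3.1)
= 100.0

100.0


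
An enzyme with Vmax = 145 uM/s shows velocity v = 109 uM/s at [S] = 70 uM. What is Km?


Km = [S] * (Vmax - v) / v
Km = 70 * (145 - 109) / 109
Km = 23.1193 uM

23.1193 uM


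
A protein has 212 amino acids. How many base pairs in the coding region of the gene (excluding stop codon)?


Each amino acid = 1 codon = 3 bp
bp = 212 * 3 = 636 bp

636 bp
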